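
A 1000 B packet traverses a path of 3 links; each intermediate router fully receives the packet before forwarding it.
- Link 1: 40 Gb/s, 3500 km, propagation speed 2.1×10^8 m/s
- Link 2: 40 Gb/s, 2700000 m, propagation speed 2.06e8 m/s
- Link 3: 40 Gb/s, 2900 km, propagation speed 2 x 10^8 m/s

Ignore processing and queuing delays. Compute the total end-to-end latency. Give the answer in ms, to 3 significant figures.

L = 1000 × 8 = 8000 bits.
Transmission delay per hop = L/R = 8000/40000000000 = 0.0002 ms; 3 hops → 0.0006 ms.
Propagation delays (d/s per hop): 16.6667, 13.1068, 14.5 ms; sum = 44.2735 ms.
End-to-end = 44.3 ms.

44.3 ms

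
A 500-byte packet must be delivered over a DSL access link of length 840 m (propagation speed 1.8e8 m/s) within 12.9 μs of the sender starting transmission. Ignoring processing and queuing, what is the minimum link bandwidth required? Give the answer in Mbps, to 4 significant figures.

L = 4000 bits.
Propagation delay = 840 / 180000000 = 4.66667 μs.
Transmission budget = 12.9 − 4.66667 = 8.23333 μs.
R ≥ L / t_tx = 4000 bits / 8.23333e-06 s = 485.8 Mbps.

485.8 Mbps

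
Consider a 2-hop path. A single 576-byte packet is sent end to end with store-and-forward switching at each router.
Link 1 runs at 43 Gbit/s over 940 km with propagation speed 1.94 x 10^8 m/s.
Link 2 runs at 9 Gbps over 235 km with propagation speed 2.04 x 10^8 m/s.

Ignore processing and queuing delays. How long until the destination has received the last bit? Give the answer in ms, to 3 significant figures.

L = 576 × 8 = 4608 bits.
Transmission delays (L/R per hop): 0.000107163, 0.000512 ms; sum = 0.000619163 ms.
Propagation delays (d/s per hop): 4.84536, 1.15196 ms; sum = 5.99732 ms.
End-to-end = 6.00 ms.

6.00 ms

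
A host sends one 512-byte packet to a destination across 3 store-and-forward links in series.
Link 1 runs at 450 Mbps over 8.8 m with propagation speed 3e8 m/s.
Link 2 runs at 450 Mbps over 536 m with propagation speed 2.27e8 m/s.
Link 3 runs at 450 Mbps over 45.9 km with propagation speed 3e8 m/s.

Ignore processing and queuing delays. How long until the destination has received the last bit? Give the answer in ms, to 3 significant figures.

L = 512 × 8 = 4096 bits.
Transmission delay per hop = L/R = 4096/450000000 = 0.00910222 ms; 3 hops → 0.0273067 ms.
Propagation delays (d/s per hop): 2.93333e-05, 0.00236123, 0.153 ms; sum = 0.155391 ms.
End-to-end = 0.183 ms.

0.183 ms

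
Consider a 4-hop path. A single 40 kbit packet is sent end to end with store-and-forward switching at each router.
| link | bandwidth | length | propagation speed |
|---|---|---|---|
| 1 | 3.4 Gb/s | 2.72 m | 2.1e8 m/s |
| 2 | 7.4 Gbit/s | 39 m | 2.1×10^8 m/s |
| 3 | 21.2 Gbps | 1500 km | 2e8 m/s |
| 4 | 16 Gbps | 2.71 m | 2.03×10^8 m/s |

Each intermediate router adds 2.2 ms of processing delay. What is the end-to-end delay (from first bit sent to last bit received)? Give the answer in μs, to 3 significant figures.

14100 μs

L = 40000 bits.
Transmission delays (L/R per hop): 11.7647, 5.40541, 1.88679, 2.5 μs; sum = 21.5569 μs.
Propagation delays (d/s per hop): 0.0129524, 0.185714, 7500, 0.0133498 μs; sum = 7500.21 μs.
Processing at 3 router(s): 3 × 2.2 ms = 6600 μs.
End-to-end = 14100 μs.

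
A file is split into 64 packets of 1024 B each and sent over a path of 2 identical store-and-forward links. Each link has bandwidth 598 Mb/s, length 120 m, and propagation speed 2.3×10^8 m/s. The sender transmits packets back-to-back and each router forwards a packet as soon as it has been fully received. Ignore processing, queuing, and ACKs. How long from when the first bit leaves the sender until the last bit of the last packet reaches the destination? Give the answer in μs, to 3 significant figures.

Per-hop transmission t_tx = L/R = 8192/598000000 = 13.699 μs.
Per-hop propagation t_prop = 120/2.3e+08 = 0.521739 μs.
Pipeline fill: first packet needs 2·t_tx to clear all hops; remaining 63 packets each add one t_tx.
Total = (2+64-1)·t_tx + 2·t_prop = 65·13.699 + 2·0.521739 = 891 μs.

891 μs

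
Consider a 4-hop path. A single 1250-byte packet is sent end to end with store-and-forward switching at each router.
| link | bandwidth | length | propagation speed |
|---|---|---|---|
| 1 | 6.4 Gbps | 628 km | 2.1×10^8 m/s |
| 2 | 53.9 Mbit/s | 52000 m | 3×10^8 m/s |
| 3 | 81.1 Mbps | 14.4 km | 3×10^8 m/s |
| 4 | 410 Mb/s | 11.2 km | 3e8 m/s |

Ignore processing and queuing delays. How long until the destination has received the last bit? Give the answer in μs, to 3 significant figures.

L = 1250 × 8 = 10000 bits.
Transmission delays (L/R per hop): 1.5625, 185.529, 123.305, 24.3902 μs; sum = 334.786 μs.
Propagation delays (d/s per hop): 2990.48, 173.333, 48, 37.3333 μs; sum = 3249.14 μs.
End-to-end = 3580 μs.

3580 μs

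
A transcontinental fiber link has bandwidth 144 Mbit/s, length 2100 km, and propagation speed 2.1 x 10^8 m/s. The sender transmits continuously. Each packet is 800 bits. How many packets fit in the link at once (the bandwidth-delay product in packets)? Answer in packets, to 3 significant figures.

Propagation delay = 2100000 / 210000000 = 0.01 s.
BDP = R × t_prop = 144000000 × 0.01 = 1440000 bits.
In packets of 800 bits: 1800 packets.

1800 packets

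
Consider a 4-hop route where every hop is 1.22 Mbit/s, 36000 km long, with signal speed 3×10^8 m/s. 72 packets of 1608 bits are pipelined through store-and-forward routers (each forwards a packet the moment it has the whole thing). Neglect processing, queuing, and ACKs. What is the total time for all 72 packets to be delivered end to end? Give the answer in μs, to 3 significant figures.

Per-hop transmission t_tx = L/R = 1608/1220000 = 1318.03 μs.
Per-hop propagation t_prop = 36000000/300000000 = 120000 μs.
Pipeline fill: first packet needs 4·t_tx to clear all hops; remaining 71 packets each add one t_tx.
Total = (4+72-1)·t_tx + 4·t_prop = 75·1318.03 + 4·120000 = 579000 μs.

579000 μs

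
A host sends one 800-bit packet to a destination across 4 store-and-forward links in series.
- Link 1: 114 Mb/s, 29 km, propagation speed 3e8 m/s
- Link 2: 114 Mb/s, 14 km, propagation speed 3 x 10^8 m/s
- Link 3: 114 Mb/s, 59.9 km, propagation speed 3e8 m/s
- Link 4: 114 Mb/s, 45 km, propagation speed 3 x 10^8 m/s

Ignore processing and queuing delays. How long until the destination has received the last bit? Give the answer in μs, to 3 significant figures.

521 μs

Transmission delay per hop = L/R = 800/114000000 = 7.01754 μs; 4 hops → 28.0702 μs.
Propagation delays (d/s per hop): 96.6667, 46.6667, 199.667, 150 μs; sum = 493 μs.
End-to-end = 521 μs.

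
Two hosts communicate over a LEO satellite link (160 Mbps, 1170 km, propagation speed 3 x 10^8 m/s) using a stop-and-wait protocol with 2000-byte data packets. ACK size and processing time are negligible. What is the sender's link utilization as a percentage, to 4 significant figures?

1.266 %

t_tx = L/R = 16000/160000000 = 0.0001 s.
t_prop = 1170000/300000000 = 0.0039 s; RTT = 0.0078 s.
Cycle = t_tx + RTT = 0.0079 s.
Utilization = t_tx / cycle = 0.0001/0.0079 = 1.266 %.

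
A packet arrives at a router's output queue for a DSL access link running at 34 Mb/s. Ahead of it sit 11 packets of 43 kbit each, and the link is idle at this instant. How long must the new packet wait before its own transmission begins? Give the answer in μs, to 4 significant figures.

13910 μs

Each queued packet: L/R = 43000/34000000 = 1264.71 μs.
11 queued → 13911.8 μs.
Queuing delay = 13910 μs.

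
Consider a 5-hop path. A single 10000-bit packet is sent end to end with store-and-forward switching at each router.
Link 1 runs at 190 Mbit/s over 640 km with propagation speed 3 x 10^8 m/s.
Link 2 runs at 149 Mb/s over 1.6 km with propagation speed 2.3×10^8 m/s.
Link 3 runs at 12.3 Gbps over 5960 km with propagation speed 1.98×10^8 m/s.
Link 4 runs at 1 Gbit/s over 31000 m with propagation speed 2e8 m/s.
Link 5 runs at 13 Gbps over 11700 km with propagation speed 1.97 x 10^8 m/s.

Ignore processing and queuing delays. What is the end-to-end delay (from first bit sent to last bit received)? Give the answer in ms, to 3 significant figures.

91.9 ms

Transmission delays (L/R per hop): 0.0526316, 0.0671141, 0.000813008, 0.01, 0.000769231 ms; sum = 0.131328 ms.
Propagation delays (d/s per hop): 2.13333, 0.00695652, 30.101, 0.155, 59.3909 ms; sum = 91.7872 ms.
End-to-end = 91.9 ms.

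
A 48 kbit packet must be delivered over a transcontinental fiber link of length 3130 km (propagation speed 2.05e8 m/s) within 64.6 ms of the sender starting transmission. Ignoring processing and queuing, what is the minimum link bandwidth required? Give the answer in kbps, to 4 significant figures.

Propagation delay = 3130000 / 2.05e+08 = 15.2683 ms.
Transmission budget = 64.6 − 15.2683 = 49.3317 ms.
R ≥ L / t_tx = 48000 bits / 0.0493317 s = 973.0 kbps.

973.0 kbps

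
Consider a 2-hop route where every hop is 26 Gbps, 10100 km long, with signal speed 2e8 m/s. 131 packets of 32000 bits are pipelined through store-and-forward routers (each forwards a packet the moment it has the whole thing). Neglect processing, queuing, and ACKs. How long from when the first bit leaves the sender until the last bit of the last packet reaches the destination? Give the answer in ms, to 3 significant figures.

101 ms

Per-hop transmission t_tx = L/R = 32000/26000000000 = 0.00123077 ms.
Per-hop propagation t_prop = 10100000/200000000 = 50.5 ms.
Pipeline fill: first packet needs 2·t_tx to clear all hops; remaining 130 packets each add one t_tx.
Total = (2+131-1)·t_tx + 2·t_prop = 132·0.00123077 + 2·50.5 = 101 ms.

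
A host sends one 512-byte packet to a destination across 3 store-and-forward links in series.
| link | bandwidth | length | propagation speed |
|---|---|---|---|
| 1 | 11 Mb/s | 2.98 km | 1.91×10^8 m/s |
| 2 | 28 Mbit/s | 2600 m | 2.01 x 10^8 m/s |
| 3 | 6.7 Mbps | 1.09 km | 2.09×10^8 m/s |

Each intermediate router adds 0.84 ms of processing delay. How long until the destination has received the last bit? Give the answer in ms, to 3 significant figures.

L = 512 × 8 = 4096 bits.
Transmission delays (L/R per hop): 0.372364, 0.146286, 0.611343 ms; sum = 1.12999 ms.
Propagation delays (d/s per hop): 0.0156021, 0.0129353, 0.00521531 ms; sum = 0.0337527 ms.
Processing at 2 router(s): 2 × 0.84 ms = 1.68 ms.
End-to-end = 2.84 ms.

2.84 ms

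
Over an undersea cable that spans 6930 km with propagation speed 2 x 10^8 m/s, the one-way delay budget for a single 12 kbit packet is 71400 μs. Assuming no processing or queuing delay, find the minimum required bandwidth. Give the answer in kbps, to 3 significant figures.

327 kbps

Propagation delay = 6930000 / 200000000 = 34650 μs.
Transmission budget = 71400 − 34650 = 36750 μs.
R ≥ L / t_tx = 12000 bits / 0.03675 s = 327 kbps.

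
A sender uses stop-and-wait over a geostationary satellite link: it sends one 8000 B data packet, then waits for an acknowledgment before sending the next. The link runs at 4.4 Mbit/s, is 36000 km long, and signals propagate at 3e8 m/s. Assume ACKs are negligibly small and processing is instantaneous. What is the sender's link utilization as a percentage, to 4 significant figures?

t_tx = L/R = 64000/4400000 = 0.0145455 s.
t_prop = 36000000/300000000 = 0.12 s; RTT = 0.24 s.
Cycle = t_tx + RTT = 0.254545 s.
Utilization = t_tx / cycle = 0.0145455/0.254545 = 5.714 %.

5.714 %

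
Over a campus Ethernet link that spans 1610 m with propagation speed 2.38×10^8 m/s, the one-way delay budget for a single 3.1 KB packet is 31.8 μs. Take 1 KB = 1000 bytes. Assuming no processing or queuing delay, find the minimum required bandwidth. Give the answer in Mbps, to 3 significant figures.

L = 24800 bits.
Propagation delay = 1610 / 238000000 = 6.76471 μs.
Transmission budget = 31.8 − 6.76471 = 25.0353 μs.
R ≥ L / t_tx = 24800 bits / 2.50353e-05 s = 991 Mbps.

991 Mbps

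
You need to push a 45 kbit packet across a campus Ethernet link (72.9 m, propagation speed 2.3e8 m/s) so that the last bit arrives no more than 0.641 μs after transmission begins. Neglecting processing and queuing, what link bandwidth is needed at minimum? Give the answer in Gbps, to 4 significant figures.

Propagation delay = 72.9 / 2.3e+08 = 0.316957 μs.
Transmission budget = 0.641 − 0.316957 = 0.324043 μs.
R ≥ L / t_tx = 45000 bits / 3.24043e-07 s = 138.9 Gbps.

138.9 Gbps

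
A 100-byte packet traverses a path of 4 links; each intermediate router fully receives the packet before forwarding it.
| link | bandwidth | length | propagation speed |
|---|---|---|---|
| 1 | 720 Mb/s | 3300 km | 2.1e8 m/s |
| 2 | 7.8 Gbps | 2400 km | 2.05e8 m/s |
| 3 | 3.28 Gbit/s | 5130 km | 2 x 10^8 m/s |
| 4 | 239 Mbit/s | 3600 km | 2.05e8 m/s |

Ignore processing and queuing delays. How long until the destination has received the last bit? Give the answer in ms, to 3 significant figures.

70.6 ms

L = 100 × 8 = 800 bits.
Transmission delays (L/R per hop): 0.00111111, 0.000102564, 0.000243902, 0.00334728 ms; sum = 0.00480486 ms.
Propagation delays (d/s per hop): 15.7143, 11.7073, 25.65, 17.561 ms; sum = 70.6326 ms.
End-to-end = 70.6 ms.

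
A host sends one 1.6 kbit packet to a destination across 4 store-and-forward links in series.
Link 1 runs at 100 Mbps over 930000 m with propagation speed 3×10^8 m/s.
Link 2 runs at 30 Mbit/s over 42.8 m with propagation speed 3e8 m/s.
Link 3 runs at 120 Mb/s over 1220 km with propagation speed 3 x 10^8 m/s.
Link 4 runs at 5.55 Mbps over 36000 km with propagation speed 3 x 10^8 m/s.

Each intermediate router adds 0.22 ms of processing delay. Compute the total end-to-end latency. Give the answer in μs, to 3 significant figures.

128000 μs

L = 1600 bits.
Transmission delays (L/R per hop): 16, 53.3333, 13.3333, 288.288 μs; sum = 370.955 μs.
Propagation delays (d/s per hop): 3100, 0.142667, 4066.67, 120000 μs; sum = 127167 μs.
Processing at 3 router(s): 3 × 0.22 ms = 660 μs.
End-to-end = 128000 μs.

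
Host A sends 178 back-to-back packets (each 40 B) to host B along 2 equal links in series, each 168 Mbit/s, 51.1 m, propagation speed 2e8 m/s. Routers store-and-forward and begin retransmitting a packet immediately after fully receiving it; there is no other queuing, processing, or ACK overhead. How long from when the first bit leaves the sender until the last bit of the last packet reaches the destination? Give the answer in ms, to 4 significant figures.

Per-hop transmission t_tx = L/R = 320/168000000 = 0.00190476 ms.
Per-hop propagation t_prop = 51.1/200000000 = 0.0002555 ms.
Pipeline fill: first packet needs 2·t_tx to clear all hops; remaining 177 packets each add one t_tx.
Total = (2+178-1)·t_tx + 2·t_prop = 179·0.00190476 + 2·0.0002555 = 0.3415 ms.

0.3415 ms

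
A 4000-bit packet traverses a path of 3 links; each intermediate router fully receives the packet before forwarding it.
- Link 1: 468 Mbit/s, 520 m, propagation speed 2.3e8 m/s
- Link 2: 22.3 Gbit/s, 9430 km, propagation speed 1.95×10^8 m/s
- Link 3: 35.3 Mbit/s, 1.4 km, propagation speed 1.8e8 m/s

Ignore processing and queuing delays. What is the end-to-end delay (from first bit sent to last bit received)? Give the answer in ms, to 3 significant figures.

Transmission delays (L/R per hop): 0.00854701, 0.000179372, 0.113314 ms; sum = 0.122041 ms.
Propagation delays (d/s per hop): 0.00226087, 48.359, 0.00777778 ms; sum = 48.369 ms.
End-to-end = 48.5 ms.

48.5 ms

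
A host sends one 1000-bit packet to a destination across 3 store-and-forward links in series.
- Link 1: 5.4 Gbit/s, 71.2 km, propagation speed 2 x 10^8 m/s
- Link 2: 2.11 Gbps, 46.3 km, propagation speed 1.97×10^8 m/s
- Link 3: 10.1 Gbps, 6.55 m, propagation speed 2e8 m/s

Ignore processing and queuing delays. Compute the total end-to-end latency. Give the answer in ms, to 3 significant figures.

Transmission delays (L/R per hop): 0.000185185, 0.000473934, 9.90099e-05 ms; sum = 0.000758129 ms.
Propagation delays (d/s per hop): 0.356, 0.235025, 3.275e-05 ms; sum = 0.591058 ms.
End-to-end = 0.592 ms.

0.592 ms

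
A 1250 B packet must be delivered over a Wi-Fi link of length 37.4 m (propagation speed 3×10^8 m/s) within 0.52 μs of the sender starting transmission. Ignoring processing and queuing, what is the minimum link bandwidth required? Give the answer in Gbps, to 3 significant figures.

25.3 Gbps

L = 10000 bits.
Propagation delay = 37.4 / 300000000 = 0.124667 μs.
Transmission budget = 0.52 − 0.124667 = 0.395333 μs.
R ≥ L / t_tx = 10000 bits / 3.95333e-07 s = 25.3 Gbps.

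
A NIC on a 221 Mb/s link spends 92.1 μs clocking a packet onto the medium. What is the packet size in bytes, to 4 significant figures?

L = R × t_tx = 221000000 b/s × 9.21e-05 s = 20354.1 bits.
In bytes: 20354.1 / 8 = 2544 bytes.

2544 bytes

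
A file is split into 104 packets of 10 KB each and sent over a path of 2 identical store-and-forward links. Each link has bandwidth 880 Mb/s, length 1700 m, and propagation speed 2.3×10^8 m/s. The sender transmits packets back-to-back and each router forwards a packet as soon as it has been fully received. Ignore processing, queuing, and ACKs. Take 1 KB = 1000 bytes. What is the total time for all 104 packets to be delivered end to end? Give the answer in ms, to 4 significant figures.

Per-hop transmission t_tx = L/R = 80000/880000000 = 0.0909091 ms.
Per-hop propagation t_prop = 1700/2.3e+08 = 0.0073913 ms.
Pipeline fill: first packet needs 2·t_tx to clear all hops; remaining 103 packets each add one t_tx.
Total = (2+104-1)·t_tx + 2·t_prop = 105·0.0909091 + 2·0.0073913 = 9.560 ms.

9.560 ms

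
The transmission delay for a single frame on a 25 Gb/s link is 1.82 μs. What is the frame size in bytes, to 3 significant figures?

5690 bytes

L = R × t_tx = 25000000000 b/s × 1.82e-06 s = 45500 bits.
In bytes: 45500 / 8 = 5690 bytes.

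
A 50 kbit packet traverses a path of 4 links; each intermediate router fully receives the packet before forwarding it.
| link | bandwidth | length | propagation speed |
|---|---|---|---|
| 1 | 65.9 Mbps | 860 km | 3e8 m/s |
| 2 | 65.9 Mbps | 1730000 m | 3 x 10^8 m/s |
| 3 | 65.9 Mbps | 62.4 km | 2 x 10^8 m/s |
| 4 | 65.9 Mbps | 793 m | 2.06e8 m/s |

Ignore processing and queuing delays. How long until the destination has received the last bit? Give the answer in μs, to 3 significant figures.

12000 μs

L = 50000 bits.
Transmission delay per hop = L/R = 50000/6.59e+07 = 758.725 μs; 4 hops → 3034.9 μs.
Propagation delays (d/s per hop): 2866.67, 5766.67, 312, 3.84951 μs; sum = 8949.18 μs.
End-to-end = 12000 μs.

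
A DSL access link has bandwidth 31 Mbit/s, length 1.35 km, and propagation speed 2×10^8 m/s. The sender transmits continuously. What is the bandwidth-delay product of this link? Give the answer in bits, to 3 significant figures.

209 bits

Propagation delay = 1350 / 200000000 = 6.75e-06 s.
BDP = R × t_prop = 31000000 × 6.75e-06 = 209.25 bits.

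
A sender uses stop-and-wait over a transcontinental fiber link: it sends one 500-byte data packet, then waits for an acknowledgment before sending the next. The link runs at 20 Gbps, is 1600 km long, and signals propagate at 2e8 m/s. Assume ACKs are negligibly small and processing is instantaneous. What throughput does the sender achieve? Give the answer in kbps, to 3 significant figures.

250 kbps

t_tx = L/R = 4000/20000000000 = 2e-07 s.
t_prop = 1600000/200000000 = 0.008 s; RTT = 0.016 s.
Cycle = t_tx + RTT = 0.0160002 s.
Throughput = L / cycle = 4000 / 0.0160002 = 250 kbps.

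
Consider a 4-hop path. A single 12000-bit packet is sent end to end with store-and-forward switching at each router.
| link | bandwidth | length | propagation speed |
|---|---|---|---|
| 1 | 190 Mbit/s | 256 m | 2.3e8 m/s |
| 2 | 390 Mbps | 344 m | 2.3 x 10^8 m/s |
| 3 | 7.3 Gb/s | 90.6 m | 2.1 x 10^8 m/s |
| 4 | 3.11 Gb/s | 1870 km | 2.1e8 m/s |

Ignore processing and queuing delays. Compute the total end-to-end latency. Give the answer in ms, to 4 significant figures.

Transmission delays (L/R per hop): 0.0631579, 0.0307692, 0.00164384, 0.00385852 ms; sum = 0.0994295 ms.
Propagation delays (d/s per hop): 0.00111304, 0.00149565, 0.000431429, 8.90476 ms; sum = 8.9078 ms.
End-to-end = 9.007 ms.

9.007 ms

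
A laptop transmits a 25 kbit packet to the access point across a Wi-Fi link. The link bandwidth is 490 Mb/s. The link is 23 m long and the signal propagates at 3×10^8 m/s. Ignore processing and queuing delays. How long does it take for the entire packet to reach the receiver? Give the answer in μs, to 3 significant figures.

L = 25000 bits.
Transmission delay = L/R = 25000 / 490000000 = 51.0204 μs.
Propagation delay = d/s = 23 m / 300000000 m/s = 0.0766667 μs.
Total = 51.1 μs.

51.1 μs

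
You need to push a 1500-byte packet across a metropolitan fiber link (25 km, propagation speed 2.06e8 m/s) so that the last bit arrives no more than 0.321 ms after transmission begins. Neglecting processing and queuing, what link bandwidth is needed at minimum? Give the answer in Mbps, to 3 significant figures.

60.1 Mbps

L = 12000 bits.
Propagation delay = 25000 / 206000000 = 0.121359 ms.
Transmission budget = 0.321 − 0.121359 = 0.199641 ms.
R ≥ L / t_tx = 12000 bits / 0.000199641 s = 60.1 Mbps.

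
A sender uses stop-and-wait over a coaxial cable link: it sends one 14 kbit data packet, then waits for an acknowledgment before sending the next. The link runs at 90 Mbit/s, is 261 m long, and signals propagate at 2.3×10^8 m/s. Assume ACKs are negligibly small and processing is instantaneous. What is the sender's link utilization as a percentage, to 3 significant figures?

98.6 %

t_tx = L/R = 14000/90000000 = 0.000155556 s.
t_prop = 261/2.3e+08 = 1.13478e-06 s; RTT = 2.26957e-06 s.
Cycle = t_tx + RTT = 0.000157825 s.
Utilization = t_tx / cycle = 0.000155556/0.000157825 = 98.6 %.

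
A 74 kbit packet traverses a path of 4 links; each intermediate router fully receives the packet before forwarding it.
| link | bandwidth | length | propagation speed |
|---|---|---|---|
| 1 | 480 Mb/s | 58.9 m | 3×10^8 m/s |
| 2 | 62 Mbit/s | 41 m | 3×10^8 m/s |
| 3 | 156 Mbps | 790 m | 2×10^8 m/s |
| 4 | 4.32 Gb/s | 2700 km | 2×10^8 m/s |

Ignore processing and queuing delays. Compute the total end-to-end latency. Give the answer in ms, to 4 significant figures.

15.34 ms

L = 74000 bits.
Transmission delays (L/R per hop): 0.154167, 1.19355, 0.474359, 0.0171296 ms; sum = 1.8392 ms.
Propagation delays (d/s per hop): 0.000196333, 0.000136667, 0.00395, 13.5 ms; sum = 13.5043 ms.
End-to-end = 15.34 ms.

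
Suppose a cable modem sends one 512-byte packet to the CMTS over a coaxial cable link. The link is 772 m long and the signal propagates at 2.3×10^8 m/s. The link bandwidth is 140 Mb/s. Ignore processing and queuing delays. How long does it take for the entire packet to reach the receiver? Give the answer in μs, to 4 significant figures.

32.61 μs

L = 512 × 8 = 4096 bits.
Transmission delay = L/R = 4096 / 140000000 = 29.2571 μs.
Propagation delay = d/s = 772 m / 2.3e+08 m/s = 3.35652 μs.
Total = 32.61 μs.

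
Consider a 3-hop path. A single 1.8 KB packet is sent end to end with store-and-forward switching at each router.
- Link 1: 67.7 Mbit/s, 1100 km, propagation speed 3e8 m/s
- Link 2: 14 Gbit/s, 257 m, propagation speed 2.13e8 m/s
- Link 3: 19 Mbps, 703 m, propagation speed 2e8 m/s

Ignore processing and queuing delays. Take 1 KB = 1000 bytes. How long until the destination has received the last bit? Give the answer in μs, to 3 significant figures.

L = 14400 bits.
Transmission delays (L/R per hop): 212.703, 1.02857, 757.895 μs; sum = 971.626 μs.
Propagation delays (d/s per hop): 3666.67, 1.20657, 3.515 μs; sum = 3671.39 μs.
End-to-end = 4640 μs.

4640 μs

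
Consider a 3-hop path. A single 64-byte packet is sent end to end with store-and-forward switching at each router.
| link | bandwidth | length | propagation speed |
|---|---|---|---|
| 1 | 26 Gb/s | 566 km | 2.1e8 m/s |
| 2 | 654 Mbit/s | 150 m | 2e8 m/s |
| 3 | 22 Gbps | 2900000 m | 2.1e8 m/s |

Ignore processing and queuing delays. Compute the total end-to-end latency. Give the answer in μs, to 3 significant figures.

16500 μs

L = 64 × 8 = 512 bits.
Transmission delays (L/R per hop): 0.0196923, 0.782875, 0.0232727 μs; sum = 0.82584 μs.
Propagation delays (d/s per hop): 2695.24, 0.75, 13809.5 μs; sum = 16505.5 μs.
End-to-end = 16500 μs.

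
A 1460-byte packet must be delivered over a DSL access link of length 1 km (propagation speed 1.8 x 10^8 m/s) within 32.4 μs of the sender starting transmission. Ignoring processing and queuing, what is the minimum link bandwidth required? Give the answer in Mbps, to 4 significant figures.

L = 11680 bits.
Propagation delay = 1000 / 180000000 = 5.55556 μs.
Transmission budget = 32.4 − 5.55556 = 26.8444 μs.
R ≥ L / t_tx = 11680 bits / 2.68444e-05 s = 435.1 Mbps.

435.1 Mbps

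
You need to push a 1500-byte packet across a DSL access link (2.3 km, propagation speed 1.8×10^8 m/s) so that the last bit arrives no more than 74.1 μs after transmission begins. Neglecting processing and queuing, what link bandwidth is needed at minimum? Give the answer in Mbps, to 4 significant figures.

195.7 Mbps

L = 12000 bits.
Propagation delay = 2300 / 180000000 = 12.7778 μs.
Transmission budget = 74.1 − 12.7778 = 61.3222 μs.
R ≥ L / t_tx = 12000 bits / 6.13222e-05 s = 195.7 Mbps.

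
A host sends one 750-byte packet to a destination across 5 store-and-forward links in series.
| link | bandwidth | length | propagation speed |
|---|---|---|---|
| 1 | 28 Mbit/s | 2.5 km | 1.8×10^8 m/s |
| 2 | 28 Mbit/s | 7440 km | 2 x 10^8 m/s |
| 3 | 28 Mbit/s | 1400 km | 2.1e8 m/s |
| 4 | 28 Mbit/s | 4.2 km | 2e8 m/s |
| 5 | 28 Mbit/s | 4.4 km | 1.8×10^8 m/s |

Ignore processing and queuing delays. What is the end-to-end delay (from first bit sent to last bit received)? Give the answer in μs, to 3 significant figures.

45000 μs

L = 750 × 8 = 6000 bits.
Transmission delay per hop = L/R = 6000/28000000 = 214.286 μs; 5 hops → 1071.43 μs.
Propagation delays (d/s per hop): 13.8889, 37200, 6666.67, 21, 24.4444 μs; sum = 43926 μs.
End-to-end = 45000 μs.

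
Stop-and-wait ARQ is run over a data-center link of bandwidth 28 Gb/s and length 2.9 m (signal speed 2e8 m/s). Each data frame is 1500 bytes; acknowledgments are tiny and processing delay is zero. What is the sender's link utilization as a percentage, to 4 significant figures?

93.66 %

t_tx = L/R = 12000/28000000000 = 4.28571e-07 s.
t_prop = 2.9/200000000 = 1.45e-08 s; RTT = 2.9e-08 s.
Cycle = t_tx + RTT = 4.57571e-07 s.
Utilization = t_tx / cycle = 4.28571e-07/4.57571e-07 = 93.66 %.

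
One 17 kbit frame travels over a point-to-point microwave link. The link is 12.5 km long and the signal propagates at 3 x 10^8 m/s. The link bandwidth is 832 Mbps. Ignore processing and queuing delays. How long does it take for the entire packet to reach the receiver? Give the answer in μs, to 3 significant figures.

L = 17000 bits.
Transmission delay = L/R = 17000 / 832000000 = 20.4327 μs.
Propagation delay = d/s = 12500 m / 300000000 m/s = 41.6667 μs.
Total = 62.1 μs.

62.1 μs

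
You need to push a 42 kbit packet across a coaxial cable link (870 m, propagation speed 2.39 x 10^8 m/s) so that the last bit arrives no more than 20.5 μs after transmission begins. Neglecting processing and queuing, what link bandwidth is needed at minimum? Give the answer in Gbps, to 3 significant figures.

2.49 Gbps

Propagation delay = 870 / 239000000 = 3.64017 μs.
Transmission budget = 20.5 − 3.64017 = 16.8598 μs.
R ≥ L / t_tx = 42000 bits / 1.68598e-05 s = 2.49 Gbps.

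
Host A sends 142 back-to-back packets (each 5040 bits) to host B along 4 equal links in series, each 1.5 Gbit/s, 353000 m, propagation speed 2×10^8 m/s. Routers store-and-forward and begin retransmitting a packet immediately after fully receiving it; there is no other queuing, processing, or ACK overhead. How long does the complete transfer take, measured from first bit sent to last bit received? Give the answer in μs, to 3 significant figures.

Per-hop transmission t_tx = L/R = 5040/1500000000 = 3.36 μs.
Per-hop propagation t_prop = 353000/200000000 = 1765 μs.
Pipeline fill: first packet needs 4·t_tx to clear all hops; remaining 141 packets each add one t_tx.
Total = (4+142-1)·t_tx + 4·t_prop = 145·3.36 + 4·1765 = 7550 μs.

7550 μs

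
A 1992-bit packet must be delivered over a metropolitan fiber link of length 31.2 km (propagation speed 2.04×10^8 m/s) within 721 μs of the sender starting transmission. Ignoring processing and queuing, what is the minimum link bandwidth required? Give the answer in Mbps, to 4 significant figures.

3.507 Mbps

Propagation delay = 31200 / 204000000 = 152.941 μs.
Transmission budget = 721 − 152.941 = 568.059 μs.
R ≥ L / t_tx = 1992 bits / 0.000568059 s = 3.507 Mbps.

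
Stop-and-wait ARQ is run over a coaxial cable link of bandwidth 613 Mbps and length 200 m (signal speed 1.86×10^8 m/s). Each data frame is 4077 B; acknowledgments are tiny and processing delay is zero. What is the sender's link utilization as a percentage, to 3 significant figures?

t_tx = L/R = 32616/613000000 = 5.32072e-05 s.
t_prop = 200/186000000 = 1.07527e-06 s; RTT = 2.15054e-06 s.
Cycle = t_tx + RTT = 5.53577e-05 s.
Utilization = t_tx / cycle = 5.32072e-05/5.53577e-05 = 96.1 %.

96.1 %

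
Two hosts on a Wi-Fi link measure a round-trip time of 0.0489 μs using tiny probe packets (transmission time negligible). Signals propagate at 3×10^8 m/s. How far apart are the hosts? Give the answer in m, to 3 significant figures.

7.34 m

One-way propagation = RTT/2 = 0.02445 μs.
d = s × t = 300000000 × 2.445e-08 = 7.34 m.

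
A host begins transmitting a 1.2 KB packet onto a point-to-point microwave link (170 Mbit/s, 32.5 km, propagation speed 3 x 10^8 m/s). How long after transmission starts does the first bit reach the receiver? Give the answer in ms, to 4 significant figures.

0.1083 ms

First bit experiences only propagation delay: d/s = 32500/300000000 = 0.1083 ms.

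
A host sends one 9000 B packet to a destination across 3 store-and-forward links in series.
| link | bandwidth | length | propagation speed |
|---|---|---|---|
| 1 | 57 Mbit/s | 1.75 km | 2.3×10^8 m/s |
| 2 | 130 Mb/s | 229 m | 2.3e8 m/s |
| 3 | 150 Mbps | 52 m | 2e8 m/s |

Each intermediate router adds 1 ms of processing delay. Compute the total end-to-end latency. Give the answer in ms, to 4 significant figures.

4.306 ms

L = 9000 × 8 = 72000 bits.
Transmission delays (L/R per hop): 1.26316, 0.553846, 0.48 ms; sum = 2.297 ms.
Propagation delays (d/s per hop): 0.0076087, 0.000995652, 0.00026 ms; sum = 0.00886435 ms.
Processing at 2 router(s): 2 × 1 ms = 2 ms.
End-to-end = 4.306 ms.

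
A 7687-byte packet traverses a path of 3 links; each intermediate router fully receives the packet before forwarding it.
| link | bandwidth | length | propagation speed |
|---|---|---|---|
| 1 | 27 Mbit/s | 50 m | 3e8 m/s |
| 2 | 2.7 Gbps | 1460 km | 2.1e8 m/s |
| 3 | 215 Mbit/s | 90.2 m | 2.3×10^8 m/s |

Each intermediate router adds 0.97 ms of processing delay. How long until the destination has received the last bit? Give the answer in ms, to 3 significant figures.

L = 7687 × 8 = 61496 bits.
Transmission delays (L/R per hop): 2.27763, 0.0227763, 0.286028 ms; sum = 2.58643 ms.
Propagation delays (d/s per hop): 0.000166667, 6.95238, 0.000392174 ms; sum = 6.95294 ms.
Processing at 2 router(s): 2 × 0.97 ms = 1.94 ms.
End-to-end = 11.5 ms.

11.5 ms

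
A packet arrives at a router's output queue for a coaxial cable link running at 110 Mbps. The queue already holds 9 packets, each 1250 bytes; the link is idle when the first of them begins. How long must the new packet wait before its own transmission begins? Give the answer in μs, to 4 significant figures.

Each queued packet: L/R = 10000/110000000 = 90.9091 μs.
9 queued → 818.182 μs.
Queuing delay = 818.2 μs.

818.2 μs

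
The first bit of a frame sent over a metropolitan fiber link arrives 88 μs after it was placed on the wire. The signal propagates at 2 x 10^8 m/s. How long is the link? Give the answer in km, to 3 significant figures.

d = s × t_prop = 200000000 × 8.8e-05 = 17.6 km.

17.6 km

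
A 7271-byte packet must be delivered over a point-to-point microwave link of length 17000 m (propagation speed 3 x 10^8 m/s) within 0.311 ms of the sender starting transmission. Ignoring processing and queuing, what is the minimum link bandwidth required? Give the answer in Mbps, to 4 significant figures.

228.7 Mbps

L = 58168 bits.
Propagation delay = 17000 / 300000000 = 0.0566667 ms.
Transmission budget = 0.311 − 0.0566667 = 0.254333 ms.
R ≥ L / t_tx = 58168 bits / 0.000254333 s = 228.7 Mbps.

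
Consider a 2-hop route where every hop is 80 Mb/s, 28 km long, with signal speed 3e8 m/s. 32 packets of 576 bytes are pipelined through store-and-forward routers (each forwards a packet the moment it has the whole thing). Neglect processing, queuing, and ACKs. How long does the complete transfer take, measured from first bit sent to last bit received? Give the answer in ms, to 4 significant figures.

Per-hop transmission t_tx = L/R = 4608/80000000 = 0.0576 ms.
Per-hop propagation t_prop = 28000/300000000 = 0.0933333 ms.
Pipeline fill: first packet needs 2·t_tx to clear all hops; remaining 31 packets each add one t_tx.
Total = (2+32-1)·t_tx + 2·t_prop = 33·0.0576 + 2·0.0933333 = 2.087 ms.

2.087 ms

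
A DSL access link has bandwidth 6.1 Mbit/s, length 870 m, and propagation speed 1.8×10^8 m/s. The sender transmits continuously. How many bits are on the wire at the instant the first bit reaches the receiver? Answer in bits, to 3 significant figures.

29.5 bits

Propagation delay = 870 / 180000000 = 4.83333e-06 s.
BDP = R × t_prop = 6100000 × 4.83333e-06 = 29.4833 bits.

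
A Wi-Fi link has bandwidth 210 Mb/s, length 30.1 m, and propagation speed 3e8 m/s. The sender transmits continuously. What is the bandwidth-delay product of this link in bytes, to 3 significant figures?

2.63 bytes

Propagation delay = 30.1 / 300000000 = 1.00333e-07 s.
BDP = R × t_prop = 210000000 × 1.00333e-07 = 21.07 bits.
In bytes: 21.07/8 = 2.63 bytes.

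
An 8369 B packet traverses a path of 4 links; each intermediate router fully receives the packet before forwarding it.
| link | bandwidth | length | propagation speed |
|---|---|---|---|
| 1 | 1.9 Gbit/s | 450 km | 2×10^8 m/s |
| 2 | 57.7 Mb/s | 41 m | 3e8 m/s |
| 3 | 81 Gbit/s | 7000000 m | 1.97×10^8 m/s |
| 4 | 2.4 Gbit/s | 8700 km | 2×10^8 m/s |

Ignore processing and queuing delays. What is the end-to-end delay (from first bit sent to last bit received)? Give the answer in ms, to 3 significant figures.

82.5 ms

L = 8369 × 8 = 66952 bits.
Transmission delays (L/R per hop): 0.0352379, 1.16035, 0.000826568, 0.0278967 ms; sum = 1.22431 ms.
Propagation delays (d/s per hop): 2.25, 0.000136667, 35.533, 43.5 ms; sum = 81.2831 ms.
End-to-end = 82.5 ms.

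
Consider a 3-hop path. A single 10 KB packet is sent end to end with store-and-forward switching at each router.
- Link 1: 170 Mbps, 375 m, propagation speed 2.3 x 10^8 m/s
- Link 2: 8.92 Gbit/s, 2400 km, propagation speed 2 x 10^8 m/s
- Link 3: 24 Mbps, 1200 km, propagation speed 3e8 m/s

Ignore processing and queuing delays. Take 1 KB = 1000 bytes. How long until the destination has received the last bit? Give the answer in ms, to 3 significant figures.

19.8 ms

L = 80000 bits.
Transmission delays (L/R per hop): 0.470588, 0.00896861, 3.33333 ms; sum = 3.81289 ms.
Propagation delays (d/s per hop): 0.00163043, 12, 4 ms; sum = 16.0016 ms.
End-to-end = 19.8 ms.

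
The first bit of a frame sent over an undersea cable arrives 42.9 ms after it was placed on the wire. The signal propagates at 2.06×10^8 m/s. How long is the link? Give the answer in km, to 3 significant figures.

8840 km

d = s × t_prop = 206000000 × 0.0429 = 8840 km.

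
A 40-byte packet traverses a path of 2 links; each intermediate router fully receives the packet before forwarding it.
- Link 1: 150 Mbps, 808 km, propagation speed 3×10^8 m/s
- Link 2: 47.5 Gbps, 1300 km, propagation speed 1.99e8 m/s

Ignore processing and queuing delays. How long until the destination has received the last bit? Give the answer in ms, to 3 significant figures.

9.23 ms

L = 40 × 8 = 320 bits.
Transmission delays (L/R per hop): 0.00213333, 6.73684e-06 ms; sum = 0.00214007 ms.
Propagation delays (d/s per hop): 2.69333, 6.53266 ms; sum = 9.226 ms.
End-to-end = 9.23 ms.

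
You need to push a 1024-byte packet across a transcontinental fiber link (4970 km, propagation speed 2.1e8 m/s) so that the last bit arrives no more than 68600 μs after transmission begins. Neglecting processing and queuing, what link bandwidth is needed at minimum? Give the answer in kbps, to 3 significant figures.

182 kbps

L = 8192 bits.
Propagation delay = 4970000 / 210000000 = 23666.7 μs.
Transmission budget = 68600 − 23666.7 = 44933.3 μs.
R ≥ L / t_tx = 8192 bits / 0.0449333 s = 182 kbps.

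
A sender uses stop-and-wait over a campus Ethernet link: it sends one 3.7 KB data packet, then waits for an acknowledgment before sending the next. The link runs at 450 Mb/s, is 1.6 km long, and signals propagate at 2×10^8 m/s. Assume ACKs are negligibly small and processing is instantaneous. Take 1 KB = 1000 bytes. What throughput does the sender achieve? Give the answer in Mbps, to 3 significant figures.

t_tx = L/R = 29600/450000000 = 6.57778e-05 s.
t_prop = 1600/200000000 = 8e-06 s; RTT = 1.6e-05 s.
Cycle = t_tx + RTT = 8.17778e-05 s.
Throughput = L / cycle = 29600 / 8.17778e-05 = 362 Mbps.

362 Mbps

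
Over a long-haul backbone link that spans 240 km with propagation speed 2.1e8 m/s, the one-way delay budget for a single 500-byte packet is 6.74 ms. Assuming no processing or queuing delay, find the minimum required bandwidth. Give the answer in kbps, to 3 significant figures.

715 kbps

L = 4000 bits.
Propagation delay = 240000 / 210000000 = 1.14286 ms.
Transmission budget = 6.74 − 1.14286 = 5.59714 ms.
R ≥ L / t_tx = 4000 bits / 0.00559714 s = 715 kbps.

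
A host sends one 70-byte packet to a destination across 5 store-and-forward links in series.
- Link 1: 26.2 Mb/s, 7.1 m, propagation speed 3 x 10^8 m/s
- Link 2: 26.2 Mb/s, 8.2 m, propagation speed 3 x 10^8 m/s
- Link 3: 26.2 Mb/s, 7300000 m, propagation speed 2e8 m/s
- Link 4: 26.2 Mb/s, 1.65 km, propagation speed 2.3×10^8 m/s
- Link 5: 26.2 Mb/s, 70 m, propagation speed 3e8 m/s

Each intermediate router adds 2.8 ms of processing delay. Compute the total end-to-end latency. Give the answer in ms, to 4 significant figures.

L = 70 × 8 = 560 bits.
Transmission delay per hop = L/R = 560/26200000 = 0.021374 ms; 5 hops → 0.10687 ms.
Propagation delays (d/s per hop): 2.36667e-05, 2.73333e-05, 36.5, 0.00717391, 0.000233333 ms; sum = 36.5075 ms.
Processing at 4 router(s): 4 × 2.8 ms = 11.2 ms.
End-to-end = 47.81 ms.

47.81 ms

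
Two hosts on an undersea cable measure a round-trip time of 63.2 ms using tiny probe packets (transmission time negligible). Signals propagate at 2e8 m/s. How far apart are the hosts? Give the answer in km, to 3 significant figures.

6320 km

One-way propagation = RTT/2 = 31.6 ms.
d = s × t = 200000000 × 0.0316 = 6320 km.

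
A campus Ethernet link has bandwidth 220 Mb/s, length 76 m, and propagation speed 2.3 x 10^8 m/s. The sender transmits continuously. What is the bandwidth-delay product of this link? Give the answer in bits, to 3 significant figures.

72.7 bits

Propagation delay = 76 / 2.3e+08 = 3.30435e-07 s.
BDP = R × t_prop = 220000000 × 3.30435e-07 = 72.6957 bits.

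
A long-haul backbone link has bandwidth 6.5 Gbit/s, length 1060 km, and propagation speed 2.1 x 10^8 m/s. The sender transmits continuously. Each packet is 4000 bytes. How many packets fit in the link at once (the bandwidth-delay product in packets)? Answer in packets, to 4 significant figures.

Propagation delay = 1060000 / 210000000 = 0.00504762 s.
BDP = R × t_prop = 6500000000 × 0.00504762 = 32809500 bits.
In packets of 32000 bits: 1025 packets.

1025 packets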